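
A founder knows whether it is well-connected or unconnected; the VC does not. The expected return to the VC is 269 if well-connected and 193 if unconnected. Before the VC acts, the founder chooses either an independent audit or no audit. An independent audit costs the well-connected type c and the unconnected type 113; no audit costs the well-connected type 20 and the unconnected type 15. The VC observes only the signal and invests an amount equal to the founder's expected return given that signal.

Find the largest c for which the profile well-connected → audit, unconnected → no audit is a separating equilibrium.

96

Under separation: audit → well-connected (pays 269); no audit → unconnected (pays 193).
Unconnected: 193 − 15 = 178 ≥ 269 − 113 = 156. Holds regardless of c. ✓
Well-connected: 269 − c ≥ 193 − 20, so c ≤ 269 − 173 = 96.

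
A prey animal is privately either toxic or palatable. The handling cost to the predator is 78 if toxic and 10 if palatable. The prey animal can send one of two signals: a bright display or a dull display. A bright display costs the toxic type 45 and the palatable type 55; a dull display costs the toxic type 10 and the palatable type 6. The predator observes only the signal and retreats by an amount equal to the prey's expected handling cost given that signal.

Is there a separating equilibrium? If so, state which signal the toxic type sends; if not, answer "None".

None

Try toxic → bright display, palatable → dull display:
  Under separation the predator infers type exactly: bright display → toxic (pays 78), dull display → palatable (pays 10).
  Toxic: bright display gives 78 − 45 = 33; dull display gives 10 − 10 = 0. No deviation. ✓
  Palatable: dull display gives 10 − 6 = 4; bright display gives 78 − 55 = 23. Would deviate. ✗
Try toxic → dull display, palatable → bright display:
  Under separation the predator infers type exactly: dull display → toxic (pays 78), bright display → palatable (pays 10).
  Toxic: dull display gives 78 − 10 = 68; bright display gives 10 − 45 = -35. No deviation. ✓
  Palatable: bright display gives 10 − 55 = -45; dull display gives 78 − 6 = 72. Would deviate. ✗
Neither assignment is incentive-compatible.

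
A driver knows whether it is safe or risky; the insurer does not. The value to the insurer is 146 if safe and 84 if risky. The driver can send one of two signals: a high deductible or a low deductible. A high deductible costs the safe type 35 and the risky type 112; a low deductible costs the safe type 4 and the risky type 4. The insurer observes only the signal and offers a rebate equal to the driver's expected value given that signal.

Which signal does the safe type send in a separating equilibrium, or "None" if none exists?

Try safe → high deductible, risky → low deductible:
  If types separate, high deductible earns payment 146 and low deductible earns 84.
  Safe: high deductible gives 146 − 35 = 111; low deductible gives 84 − 4 = 80. No deviation. ✓
  Risky: low deductible gives 84 − 4 = 80; high deductible gives 146 − 112 = 34. No deviation. ✓
Both hold — the safe type sends high deductible.

high deductible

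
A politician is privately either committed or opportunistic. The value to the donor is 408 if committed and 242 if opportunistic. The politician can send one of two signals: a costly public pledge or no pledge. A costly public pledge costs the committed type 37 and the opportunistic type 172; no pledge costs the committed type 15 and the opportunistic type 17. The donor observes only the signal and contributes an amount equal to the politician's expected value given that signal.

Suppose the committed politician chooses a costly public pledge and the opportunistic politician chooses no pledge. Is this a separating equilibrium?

No

Under separation the donor infers type exactly: pledge → committed (pays 408), no pledge → opportunistic (pays 242).
Committed: pledge gives 408 − 37 = 371; no pledge gives 242 − 15 = 227. No deviation. ✓
Opportunistic: no pledge gives 242 − 17 = 225; pledge gives 408 − 172 = 236. Would deviate. ✗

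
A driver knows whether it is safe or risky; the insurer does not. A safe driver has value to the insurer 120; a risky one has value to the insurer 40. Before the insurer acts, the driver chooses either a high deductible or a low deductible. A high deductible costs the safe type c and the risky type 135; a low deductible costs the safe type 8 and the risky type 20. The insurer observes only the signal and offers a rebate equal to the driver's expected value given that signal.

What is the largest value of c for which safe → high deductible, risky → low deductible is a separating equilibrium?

Under separation: high deductible → safe (pays 120); low deductible → risky (pays 40).
Risky: 40 − 20 = 20 ≥ 120 − 135 = -15. Holds regardless of c. ✓
Safe: 120 − c ≥ 40 − 8, so c ≤ 120 − 32 = 88.

88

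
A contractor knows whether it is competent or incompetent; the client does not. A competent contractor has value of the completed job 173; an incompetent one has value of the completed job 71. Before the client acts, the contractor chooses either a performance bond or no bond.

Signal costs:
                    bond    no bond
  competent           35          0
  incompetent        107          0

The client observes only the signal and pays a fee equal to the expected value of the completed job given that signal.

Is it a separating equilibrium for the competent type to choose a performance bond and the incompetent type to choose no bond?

Yes

If types separate, bond earns payment 173 and no bond earns 71.
Competent: bond gives 173 − 35 = 138; no bond gives 71 − 0 = 71. No deviation. ✓
Incompetent: no bond gives 71 − 0 = 71; bond gives 173 − 107 = 66. No deviation. ✓
Neither type gains from mimicking the other.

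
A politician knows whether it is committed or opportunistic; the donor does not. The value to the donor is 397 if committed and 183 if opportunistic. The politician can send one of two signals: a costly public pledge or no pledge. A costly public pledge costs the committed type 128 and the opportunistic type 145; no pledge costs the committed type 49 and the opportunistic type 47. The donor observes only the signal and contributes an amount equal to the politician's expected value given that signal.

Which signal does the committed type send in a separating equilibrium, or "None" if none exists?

None

Try committed → pledge, opportunistic → no pledge:
  If types separate, pledge earns payment 397 and no pledge earns 183.
  Committed: pledge gives 397 − 128 = 269; no pledge gives 183 − 49 = 134. No deviation. ✓
  Opportunistic: no pledge gives 183 − 47 = 136; pledge gives 397 − 145 = 252. Would deviate. ✗
Try committed → no pledge, opportunistic → pledge:
  If types separate, no pledge earns payment 397 and pledge earns 183.
  Committed: no pledge gives 397 − 49 = 348; pledge gives 183 − 128 = 55. No deviation. ✓
  Opportunistic: pledge gives 183 − 145 = 38; no pledge gives 397 − 47 = 350. Would deviate. ✗
Neither assignment is incentive-compatible.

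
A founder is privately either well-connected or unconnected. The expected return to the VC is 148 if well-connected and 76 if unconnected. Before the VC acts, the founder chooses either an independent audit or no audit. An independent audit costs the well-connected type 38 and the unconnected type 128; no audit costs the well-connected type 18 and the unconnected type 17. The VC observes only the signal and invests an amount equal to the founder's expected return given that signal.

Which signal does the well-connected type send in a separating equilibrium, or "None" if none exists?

audit

Try well-connected → audit, unconnected → no audit:
  Under separation the VC infers type exactly: audit → well-connected (pays 148), no audit → unconnected (pays 76).
  Well-connected: audit gives 148 − 38 = 110; no audit gives 76 − 18 = 58. No deviation. ✓
  Unconnected: no audit gives 76 − 17 = 59; audit gives 148 − 128 = 20. No deviation. ✓
Both hold — the well-connected type sends audit.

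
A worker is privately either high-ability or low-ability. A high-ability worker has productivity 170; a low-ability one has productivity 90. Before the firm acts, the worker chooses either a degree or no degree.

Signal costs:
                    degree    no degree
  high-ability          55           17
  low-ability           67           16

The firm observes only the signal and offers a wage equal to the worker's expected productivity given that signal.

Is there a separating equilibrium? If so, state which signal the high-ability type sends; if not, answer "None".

None

Try high-ability → degree, low-ability → no degree:
  If types separate, degree earns payment 170 and no degree earns 90.
  High-ability: degree gives 170 − 55 = 115; no degree gives 90 − 17 = 73. No deviation. ✓
  Low-ability: no degree gives 90 − 16 = 74; degree gives 170 − 67 = 103. Would deviate. ✗
Try high-ability → no degree, low-ability → degree:
  If types separate, no degree earns payment 170 and degree earns 90.
  High-ability: no degree gives 170 − 17 = 153; degree gives 90 − 55 = 35. No deviation. ✓
  Low-ability: degree gives 90 − 67 = 23; no degree gives 170 − 16 = 154. Would deviate. ✗
Neither assignment is incentive-compatible.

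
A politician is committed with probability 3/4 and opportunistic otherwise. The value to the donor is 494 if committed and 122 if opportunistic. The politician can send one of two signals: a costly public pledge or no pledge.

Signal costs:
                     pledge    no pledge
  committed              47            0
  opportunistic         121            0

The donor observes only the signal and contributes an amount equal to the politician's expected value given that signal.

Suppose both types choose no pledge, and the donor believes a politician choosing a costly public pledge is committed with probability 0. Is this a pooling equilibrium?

On the equilibrium path (no pledge) the donor holds the prior 3/4 and pays 3/4·494 + 1/4·122 = 401. Off-path (pledge) belief 0 gives 0·494 + 1·122 = 122.
Committed: no pledge gives 401 − 0 = 401; pledge gives 122 − 47 = 75. Stays. ✓
Opportunistic: no pledge gives 401 − 0 = 401; pledge gives 122 − 121 = 1. Stays. ✓
Beliefs are Bayes-consistent on-path and both types best-respond.

Yes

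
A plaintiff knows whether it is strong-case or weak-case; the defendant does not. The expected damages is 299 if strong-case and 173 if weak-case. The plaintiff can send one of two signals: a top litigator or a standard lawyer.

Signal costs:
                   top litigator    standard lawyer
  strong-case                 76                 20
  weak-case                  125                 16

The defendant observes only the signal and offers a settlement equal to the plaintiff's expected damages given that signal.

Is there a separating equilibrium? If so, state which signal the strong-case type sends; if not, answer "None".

None

Try strong-case → top litigator, weak-case → standard lawyer:
  If types separate, top litigator earns payment 299 and standard lawyer earns 173.
  Strong-case: top litigator gives 299 − 76 = 223; standard lawyer gives 173 − 20 = 153. No deviation. ✓
  Weak-case: standard lawyer gives 173 − 16 = 157; top litigator gives 299 − 125 = 174. Would deviate. ✗
Try strong-case → standard lawyer, weak-case → top litigator:
  If types separate, standard lawyer earns payment 299 and top litigator earns 173.
  Strong-case: standard lawyer gives 299 − 20 = 279; top litigator gives 173 − 76 = 97. No deviation. ✓
  Weak-case: top litigator gives 173 − 125 = 48; standard lawyer gives 299 − 16 = 283. Would deviate. ✗
Neither assignment is incentive-compatible.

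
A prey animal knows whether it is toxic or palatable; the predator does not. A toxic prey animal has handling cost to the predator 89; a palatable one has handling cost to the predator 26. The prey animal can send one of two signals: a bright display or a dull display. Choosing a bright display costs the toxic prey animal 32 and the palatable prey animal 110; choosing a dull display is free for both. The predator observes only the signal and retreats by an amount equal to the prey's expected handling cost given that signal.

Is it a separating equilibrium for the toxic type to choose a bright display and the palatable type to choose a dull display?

Yes

If types separate, bright display earns payment 89 and dull display earns 26.
Toxic: bright display gives 89 − 32 = 57; dull display gives 26 − 0 = 26. No deviation. ✓
Palatable: dull display gives 26 − 0 = 26; bright display gives 89 − 110 = -21. No deviation. ✓
Both incentive constraints hold.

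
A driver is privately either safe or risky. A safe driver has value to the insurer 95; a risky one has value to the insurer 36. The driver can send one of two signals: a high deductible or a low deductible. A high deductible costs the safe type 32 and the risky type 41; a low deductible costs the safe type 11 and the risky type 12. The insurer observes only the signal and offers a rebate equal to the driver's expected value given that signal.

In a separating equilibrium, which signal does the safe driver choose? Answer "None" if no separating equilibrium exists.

Try safe → high deductible, risky → low deductible:
  Under separation the insurer infers type exactly: high deductible → safe (pays 95), low deductible → risky (pays 36).
  Safe: high deductible gives 95 − 32 = 63; low deductible gives 36 − 11 = 25. No deviation. ✓
  Risky: low deductible gives 36 − 12 = 24; high deductible gives 95 − 41 = 54. Would deviate. ✗
Try safe → low deductible, risky → high deductible:
  Under separation the insurer infers type exactly: low deductible → safe (pays 95), high deductible → risky (pays 36).
  Safe: low deductible gives 95 − 11 = 84; high deductible gives 36 − 32 = 4. No deviation. ✓
  Risky: high deductible gives 36 − 41 = -5; low deductible gives 95 − 12 = 83. Would deviate. ✗
Neither assignment is incentive-compatible.

None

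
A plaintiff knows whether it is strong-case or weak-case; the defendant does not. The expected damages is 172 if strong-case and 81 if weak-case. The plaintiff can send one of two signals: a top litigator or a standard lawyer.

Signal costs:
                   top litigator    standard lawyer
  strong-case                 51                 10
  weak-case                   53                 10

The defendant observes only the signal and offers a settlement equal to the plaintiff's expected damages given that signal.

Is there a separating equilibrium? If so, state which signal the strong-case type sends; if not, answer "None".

None

Try strong-case → top litigator, weak-case → standard lawyer:
  If types separate, top litigator earns payment 172 and standard lawyer earns 81.
  Strong-case: top litigator gives 172 − 51 = 121; standard lawyer gives 81 − 10 = 71. No deviation. ✓
  Weak-case: standard lawyer gives 81 − 10 = 71; top litigator gives 172 − 53 = 119. Would deviate. ✗
Try strong-case → standard lawyer, weak-case → top litigator:
  If types separate, standard lawyer earns payment 172 and top litigator earns 81.
  Strong-case: standard lawyer gives 172 − 10 = 162; top litigator gives 81 − 51 = 30. No deviation. ✓
  Weak-case: top litigator gives 81 − 53 = 28; standard lawyer gives 172 − 10 = 162. Would deviate. ✗
Neither assignment is incentive-compatible.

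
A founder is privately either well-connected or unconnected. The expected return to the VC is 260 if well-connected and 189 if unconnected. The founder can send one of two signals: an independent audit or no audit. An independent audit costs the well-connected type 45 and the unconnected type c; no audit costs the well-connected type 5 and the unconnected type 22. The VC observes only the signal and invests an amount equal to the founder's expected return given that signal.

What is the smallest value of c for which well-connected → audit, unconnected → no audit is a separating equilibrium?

Under separation: audit → well-connected (pays 260); no audit → unconnected (pays 189).
Well-connected: 260 − 45 = 215 ≥ 189 − 5 = 184. Holds regardless of c. ✓
Unconnected: 189 − 22 ≥ 260 − c, so c ≥ 260 − 167 = 93.

93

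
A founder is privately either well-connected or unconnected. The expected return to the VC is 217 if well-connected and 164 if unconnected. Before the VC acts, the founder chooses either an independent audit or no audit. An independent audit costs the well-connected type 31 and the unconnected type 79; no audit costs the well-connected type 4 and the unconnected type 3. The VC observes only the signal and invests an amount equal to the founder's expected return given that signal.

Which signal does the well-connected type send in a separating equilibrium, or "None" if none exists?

Try well-connected → audit, unconnected → no audit:
  Under separation the VC infers type exactly: audit → well-connected (pays 217), no audit → unconnected (pays 164).
  Well-connected: audit gives 217 − 31 = 186; no audit gives 164 − 4 = 160. No deviation. ✓
  Unconnected: no audit gives 164 − 3 = 161; audit gives 217 − 79 = 138. No deviation. ✓
Both hold — the well-connected type sends audit.

audit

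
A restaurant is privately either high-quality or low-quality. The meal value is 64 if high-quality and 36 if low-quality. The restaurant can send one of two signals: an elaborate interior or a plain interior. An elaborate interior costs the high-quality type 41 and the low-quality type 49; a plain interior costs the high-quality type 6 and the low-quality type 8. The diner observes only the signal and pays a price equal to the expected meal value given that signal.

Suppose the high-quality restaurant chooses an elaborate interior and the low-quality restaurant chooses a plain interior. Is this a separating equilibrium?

Under separation the diner infers type exactly: elaborate interior → high-quality (pays 64), plain interior → low-quality (pays 36).
High-quality: elaborate interior gives 64 − 41 = 23; plain interior gives 36 − 6 = 30. Would deviate. ✗
Low-quality: plain interior gives 36 − 8 = 28; elaborate interior gives 64 − 49 = 15. No deviation. ✓

No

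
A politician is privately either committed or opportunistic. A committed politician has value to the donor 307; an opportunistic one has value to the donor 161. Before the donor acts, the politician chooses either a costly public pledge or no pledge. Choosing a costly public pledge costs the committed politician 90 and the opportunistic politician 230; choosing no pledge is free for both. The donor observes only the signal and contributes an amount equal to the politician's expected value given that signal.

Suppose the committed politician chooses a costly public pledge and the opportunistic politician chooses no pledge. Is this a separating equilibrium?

If types separate, pledge earns payment 307 and no pledge earns 161.
Committed: pledge gives 307 − 90 = 217; no pledge gives 161 − 0 = 161. No deviation. ✓
Opportunistic: no pledge gives 161 − 0 = 161; pledge gives 307 − 230 = 77. No deviation. ✓
Neither type gains from mimicking the other.

Yes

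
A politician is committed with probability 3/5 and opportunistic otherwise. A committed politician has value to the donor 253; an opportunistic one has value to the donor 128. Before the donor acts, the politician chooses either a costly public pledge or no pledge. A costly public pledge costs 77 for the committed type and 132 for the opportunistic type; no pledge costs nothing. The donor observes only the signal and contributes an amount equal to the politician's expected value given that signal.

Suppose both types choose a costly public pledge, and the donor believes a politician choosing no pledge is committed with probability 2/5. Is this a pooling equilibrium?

On the equilibrium path (pledge) the donor holds the prior 3/5 and pays 3/5·253 + 2/5·128 = 203. Off-path (no pledge) belief 2/5 gives 2/5·253 + 3/5·128 = 178.
Committed: pledge gives 203 − 77 = 126; no pledge gives 178 − 0 = 178. Deviates. ✗
Opportunistic: pledge gives 203 − 132 = 71; no pledge gives 178 − 0 = 178. Deviates. ✗

No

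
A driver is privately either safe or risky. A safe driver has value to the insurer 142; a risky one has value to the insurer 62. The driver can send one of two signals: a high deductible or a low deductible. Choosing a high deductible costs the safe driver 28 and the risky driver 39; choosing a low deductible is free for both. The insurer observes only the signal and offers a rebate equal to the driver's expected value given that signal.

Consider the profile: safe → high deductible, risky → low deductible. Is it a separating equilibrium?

If types separate, high deductible earns payment 142 and low deductible earns 62.
Safe: high deductible gives 142 − 28 = 114; low deductible gives 62 − 0 = 62. No deviation. ✓
Risky: low deductible gives 62 − 0 = 62; high deductible gives 142 − 39 = 103. Would deviate. ✗

No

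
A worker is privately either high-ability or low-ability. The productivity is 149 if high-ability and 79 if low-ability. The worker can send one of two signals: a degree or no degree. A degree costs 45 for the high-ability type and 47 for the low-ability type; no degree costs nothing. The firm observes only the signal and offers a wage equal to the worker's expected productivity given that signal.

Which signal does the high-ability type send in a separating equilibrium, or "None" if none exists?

Try high-ability → degree, low-ability → no degree:
  If types separate, degree earns payment 149 and no degree earns 79.
  High-ability: degree gives 149 − 45 = 104; no degree gives 79 − 0 = 79. No deviation. ✓
  Low-ability: no degree gives 79 − 0 = 79; degree gives 149 − 47 = 102. Would deviate. ✗
Try high-ability → no degree, low-ability → degree:
  If types separate, no degree earns payment 149 and degree earns 79.
  High-ability: no degree gives 149 − 0 = 149; degree gives 79 − 45 = 34. No deviation. ✓
  Low-ability: degree gives 79 − 47 = 32; no degree gives 149 − 0 = 149. Would deviate. ✗
Neither assignment is incentive-compatible.

None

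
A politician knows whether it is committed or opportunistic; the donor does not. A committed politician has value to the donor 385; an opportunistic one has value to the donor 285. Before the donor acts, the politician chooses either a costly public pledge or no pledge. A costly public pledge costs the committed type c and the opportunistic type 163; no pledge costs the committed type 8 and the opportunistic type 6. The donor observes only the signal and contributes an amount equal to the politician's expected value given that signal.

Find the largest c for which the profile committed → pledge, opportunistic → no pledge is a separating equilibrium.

108

Under separation: pledge → committed (pays 385); no pledge → opportunistic (pays 285).
Opportunistic: 285 − 6 = 279 ≥ 385 − 163 = 222. Holds regardless of c. ✓
Committed: 385 − c ≥ 285 − 8, so c ≤ 385 − 277 = 108.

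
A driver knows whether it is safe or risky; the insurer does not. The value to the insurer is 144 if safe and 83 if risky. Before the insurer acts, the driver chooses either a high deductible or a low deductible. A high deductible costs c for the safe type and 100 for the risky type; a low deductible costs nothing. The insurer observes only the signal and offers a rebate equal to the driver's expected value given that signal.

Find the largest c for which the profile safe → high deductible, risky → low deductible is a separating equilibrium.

Under separation: high deductible → safe (pays 144); low deductible → risky (pays 83).
Risky: 83 − 0 = 83 ≥ 144 − 100 = 44. Holds regardless of c. ✓
Safe: 144 − c ≥ 83 − 0, so c ≤ 144 − 83 = 61.

61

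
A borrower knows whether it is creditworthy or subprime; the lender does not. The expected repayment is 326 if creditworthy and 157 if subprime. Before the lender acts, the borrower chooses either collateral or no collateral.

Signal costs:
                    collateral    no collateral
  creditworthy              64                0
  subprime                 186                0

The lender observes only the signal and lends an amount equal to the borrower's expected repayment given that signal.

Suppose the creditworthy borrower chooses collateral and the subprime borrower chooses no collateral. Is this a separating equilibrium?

Yes

If types separate, collateral earns payment 326 and no collateral earns 157.
Creditworthy: collateral gives 326 − 64 = 262; no collateral gives 157 − 0 = 157. No deviation. ✓
Subprime: no collateral gives 157 − 0 = 157; collateral gives 326 − 186 = 140. No deviation. ✓
Neither type gains from mimicking the other.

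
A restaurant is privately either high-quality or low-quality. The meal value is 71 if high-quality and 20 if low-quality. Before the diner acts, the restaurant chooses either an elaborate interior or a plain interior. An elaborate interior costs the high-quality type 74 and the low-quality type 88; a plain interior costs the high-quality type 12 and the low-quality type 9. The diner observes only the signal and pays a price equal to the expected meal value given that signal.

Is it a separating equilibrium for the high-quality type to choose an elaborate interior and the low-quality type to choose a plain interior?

Under separation the diner infers type exactly: elaborate interior → high-quality (pays 71), plain interior → low-quality (pays 20).
High-quality: elaborate interior gives 71 − 74 = -3; plain interior gives 20 − 12 = 8. Would deviate. ✗
Low-quality: plain interior gives 20 − 9 = 11; elaborate interior gives 71 − 88 = -17. No deviation. ✓

No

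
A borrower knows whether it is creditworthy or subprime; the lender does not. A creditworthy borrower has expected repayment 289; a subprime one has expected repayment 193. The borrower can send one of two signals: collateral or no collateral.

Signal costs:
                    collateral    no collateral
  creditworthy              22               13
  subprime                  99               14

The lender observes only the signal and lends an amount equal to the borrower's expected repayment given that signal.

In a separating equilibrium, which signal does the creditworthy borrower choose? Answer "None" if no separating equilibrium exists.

Try creditworthy → collateral, subprime → no collateral:
  Under separation the lender infers type exactly: collateral → creditworthy (pays 289), no collateral → subprime (pays 193).
  Creditworthy: collateral gives 289 − 22 = 267; no collateral gives 193 − 13 = 180. No deviation. ✓
  Subprime: no collateral gives 193 − 14 = 179; collateral gives 289 − 99 = 190. Would deviate. ✗
Try creditworthy → no collateral, subprime → collateral:
  Under separation the lender infers type exactly: no collateral → creditworthy (pays 289), collateral → subprime (pays 193).
  Creditworthy: no collateral gives 289 − 13 = 276; collateral gives 193 − 22 = 171. No deviation. ✓
  Subprime: collateral gives 193 − 99 = 94; no collateral gives 289 − 14 = 275. Would deviate. ✗
Neither assignment is incentive-compatible.

None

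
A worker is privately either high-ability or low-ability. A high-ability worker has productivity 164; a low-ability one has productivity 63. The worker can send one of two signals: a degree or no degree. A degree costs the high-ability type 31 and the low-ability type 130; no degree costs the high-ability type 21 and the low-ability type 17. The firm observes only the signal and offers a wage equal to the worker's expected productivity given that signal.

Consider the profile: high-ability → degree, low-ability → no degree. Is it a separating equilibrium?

Yes

If types separate, degree earns payment 164 and no degree earns 63.
High-ability: degree gives 164 − 31 = 133; no degree gives 63 − 21 = 42. No deviation. ✓
Low-ability: no degree gives 63 − 17 = 46; degree gives 164 − 130 = 34. No deviation. ✓
Neither type gains from mimicking the other.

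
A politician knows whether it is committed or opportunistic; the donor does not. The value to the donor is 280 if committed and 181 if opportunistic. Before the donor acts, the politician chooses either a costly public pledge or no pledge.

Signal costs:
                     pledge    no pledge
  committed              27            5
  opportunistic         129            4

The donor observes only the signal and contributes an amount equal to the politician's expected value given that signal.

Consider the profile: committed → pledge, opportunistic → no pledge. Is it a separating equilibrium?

Yes

If types separate, pledge earns payment 280 and no pledge earns 181.
Committed: pledge gives 280 − 27 = 253; no pledge gives 181 − 5 = 176. No deviation. ✓
Opportunistic: no pledge gives 181 − 4 = 177; pledge gives 280 − 129 = 151. No deviation. ✓
Neither type gains from mimicking the other.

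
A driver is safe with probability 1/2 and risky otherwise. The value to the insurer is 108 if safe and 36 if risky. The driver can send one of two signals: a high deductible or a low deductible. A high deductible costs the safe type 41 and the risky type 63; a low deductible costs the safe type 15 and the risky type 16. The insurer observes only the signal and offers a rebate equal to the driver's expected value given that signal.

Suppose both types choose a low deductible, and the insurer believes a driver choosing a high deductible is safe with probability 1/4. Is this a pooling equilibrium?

At the pooled signal (low deductible) the insurer holds the prior 1/2 and pays 1/2·108 + 1/2·36 = 72. Off-path (high deductible) belief 1/4 gives 1/4·108 + 3/4·36 = 54.
Safe: low deductible gives 72 − 15 = 57; high deductible gives 54 − 41 = 13. Stays. ✓
Risky: low deductible gives 72 − 16 = 56; high deductible gives 54 − 63 = -9. Stays. ✓

Yes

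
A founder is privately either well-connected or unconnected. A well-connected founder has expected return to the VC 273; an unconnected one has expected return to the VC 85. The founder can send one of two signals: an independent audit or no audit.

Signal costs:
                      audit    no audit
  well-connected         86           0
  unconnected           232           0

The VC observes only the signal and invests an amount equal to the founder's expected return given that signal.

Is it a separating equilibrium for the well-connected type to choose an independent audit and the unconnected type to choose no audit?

Yes

If types separate, audit earns payment 273 and no audit earns 85.
Well-connected: audit gives 273 − 86 = 187; no audit gives 85 − 0 = 85. No deviation. ✓
Unconnected: no audit gives 85 − 0 = 85; audit gives 273 − 232 = 41. No deviation. ✓
Neither type gains from mimicking the other.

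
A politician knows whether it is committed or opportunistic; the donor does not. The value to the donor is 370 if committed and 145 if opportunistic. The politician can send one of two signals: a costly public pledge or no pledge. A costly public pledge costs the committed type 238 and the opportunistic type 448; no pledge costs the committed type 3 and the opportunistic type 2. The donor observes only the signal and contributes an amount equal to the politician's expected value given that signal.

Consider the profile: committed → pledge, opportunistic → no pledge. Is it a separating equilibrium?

No

Under separation the donor infers type exactly: pledge → committed (pays 370), no pledge → opportunistic (pays 145).
Committed: pledge gives 370 − 238 = 132; no pledge gives 145 − 3 = 142. Would deviate. ✗
Opportunistic: no pledge gives 145 − 2 = 143; pledge gives 370 − 448 = -78. No deviation. ✓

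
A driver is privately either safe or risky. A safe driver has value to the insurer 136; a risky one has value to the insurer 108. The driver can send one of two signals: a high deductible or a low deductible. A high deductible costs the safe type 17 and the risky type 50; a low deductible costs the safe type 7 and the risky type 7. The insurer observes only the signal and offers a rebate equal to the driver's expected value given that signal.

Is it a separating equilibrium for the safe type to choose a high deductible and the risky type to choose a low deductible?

If types separate, high deductible earns payment 136 and low deductible earns 108.
Safe: high deductible gives 136 − 17 = 119; low deductible gives 108 − 7 = 101. No deviation. ✓
Risky: low deductible gives 108 − 7 = 101; high deductible gives 136 − 50 = 86. No deviation. ✓
Neither type gains from mimicking the other.

Yes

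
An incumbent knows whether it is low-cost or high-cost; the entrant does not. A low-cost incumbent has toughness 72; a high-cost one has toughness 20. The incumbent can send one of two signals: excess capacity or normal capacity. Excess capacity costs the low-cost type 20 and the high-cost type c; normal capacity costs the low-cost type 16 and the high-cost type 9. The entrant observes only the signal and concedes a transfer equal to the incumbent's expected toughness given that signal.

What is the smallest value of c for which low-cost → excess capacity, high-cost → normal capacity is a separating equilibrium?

Under separation: excess capacity → low-cost (pays 72); normal capacity → high-cost (pays 20).
Low-cost: 72 − 20 = 52 ≥ 20 − 16 = 4. Holds regardless of c. ✓
High-cost: 20 − 9 ≥ 72 − c, so c ≥ 72 − 11 = 61.

61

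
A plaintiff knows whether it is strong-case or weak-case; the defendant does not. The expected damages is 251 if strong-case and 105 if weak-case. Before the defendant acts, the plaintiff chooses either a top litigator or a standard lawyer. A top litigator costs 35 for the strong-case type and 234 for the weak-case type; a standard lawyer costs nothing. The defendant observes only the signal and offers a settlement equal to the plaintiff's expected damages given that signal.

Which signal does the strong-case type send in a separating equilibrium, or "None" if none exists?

Try strong-case → top litigator, weak-case → standard lawyer:
  Under separation the defendant infers type exactly: top litigator → strong-case (pays 251), standard lawyer → weak-case (pays 105).
  Strong-case: top litigator gives 251 − 35 = 216; standard lawyer gives 105 − 0 = 105. No deviation. ✓
  Weak-case: standard lawyer gives 105 − 0 = 105; top litigator gives 251 − 234 = 17. No deviation. ✓
Both hold — the strong-case type sends top litigator.

top litigator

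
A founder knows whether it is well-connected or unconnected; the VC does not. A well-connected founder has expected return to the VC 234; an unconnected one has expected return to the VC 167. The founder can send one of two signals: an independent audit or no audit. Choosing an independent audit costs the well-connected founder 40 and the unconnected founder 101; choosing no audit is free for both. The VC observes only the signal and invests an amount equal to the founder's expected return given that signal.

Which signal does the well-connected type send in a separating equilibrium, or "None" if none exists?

Try well-connected → audit, unconnected → no audit:
  Under separation the VC infers type exactly: audit → well-connected (pays 234), no audit → unconnected (pays 167).
  Well-connected: audit gives 234 − 40 = 194; no audit gives 167 − 0 = 167. No deviation. ✓
  Unconnected: no audit gives 167 − 0 = 167; audit gives 234 − 101 = 133. No deviation. ✓
Both hold — the well-connected type sends audit.

audit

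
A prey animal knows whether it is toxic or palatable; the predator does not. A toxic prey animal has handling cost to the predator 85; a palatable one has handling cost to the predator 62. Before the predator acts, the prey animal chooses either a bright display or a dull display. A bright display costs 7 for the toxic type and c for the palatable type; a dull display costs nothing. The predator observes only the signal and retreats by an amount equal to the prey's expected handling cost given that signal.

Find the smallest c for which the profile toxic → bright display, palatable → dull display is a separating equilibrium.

23

Under separation: bright display → toxic (pays 85); dull display → palatable (pays 62).
Toxic: 85 − 7 = 78 ≥ 62 − 0 = 62. Holds regardless of c. ✓
Palatable: 62 − 0 ≥ 85 − c, so c ≥ 85 − 62 = 23.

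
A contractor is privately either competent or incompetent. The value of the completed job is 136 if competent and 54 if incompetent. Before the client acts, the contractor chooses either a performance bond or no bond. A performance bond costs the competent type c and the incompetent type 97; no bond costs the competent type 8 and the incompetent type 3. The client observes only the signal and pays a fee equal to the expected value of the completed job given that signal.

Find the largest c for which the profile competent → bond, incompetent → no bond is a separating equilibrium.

Under separation: bond → competent (pays 136); no bond → incompetent (pays 54).
Incompetent: 54 − 3 = 51 ≥ 136 − 97 = 39. Holds regardless of c. ✓
Competent: 136 − c ≥ 54 − 8, so c ≤ 136 − 46 = 90.

90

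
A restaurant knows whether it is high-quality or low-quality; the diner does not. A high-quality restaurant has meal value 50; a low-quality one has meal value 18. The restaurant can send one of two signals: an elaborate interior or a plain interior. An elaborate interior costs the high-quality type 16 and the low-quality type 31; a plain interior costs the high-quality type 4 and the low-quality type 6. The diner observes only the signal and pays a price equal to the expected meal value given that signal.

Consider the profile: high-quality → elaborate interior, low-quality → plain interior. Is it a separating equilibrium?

Under separation the diner infers type exactly: elaborate interior → high-quality (pays 50), plain interior → low-quality (pays 18).
High-quality: elaborate interior gives 50 − 16 = 34; plain interior gives 18 − 4 = 14. No deviation. ✓
Low-quality: plain interior gives 18 − 6 = 12; elaborate interior gives 50 − 31 = 19. Would deviate. ✗

No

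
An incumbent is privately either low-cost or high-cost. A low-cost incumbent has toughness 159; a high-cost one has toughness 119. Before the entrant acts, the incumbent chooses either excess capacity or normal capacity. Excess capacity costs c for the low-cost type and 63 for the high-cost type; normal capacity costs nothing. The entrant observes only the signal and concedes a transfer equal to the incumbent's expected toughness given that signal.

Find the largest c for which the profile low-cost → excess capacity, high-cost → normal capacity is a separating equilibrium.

40

Under separation: excess capacity → low-cost (pays 159); normal capacity → high-cost (pays 119).
High-cost: 119 − 0 = 119 ≥ 159 − 63 = 96. Holds regardless of c. ✓
Low-cost: 159 − c ≥ 119 − 0, so c ≤ 159 − 119 = 40.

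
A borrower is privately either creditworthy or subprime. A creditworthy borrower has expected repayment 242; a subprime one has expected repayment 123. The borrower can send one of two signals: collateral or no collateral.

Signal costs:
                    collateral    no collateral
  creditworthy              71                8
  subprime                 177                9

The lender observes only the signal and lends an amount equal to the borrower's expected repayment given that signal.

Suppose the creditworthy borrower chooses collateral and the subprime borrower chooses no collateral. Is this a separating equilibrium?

If types separate, collateral earns payment 242 and no collateral earns 123.
Creditworthy: collateral gives 242 − 71 = 171; no collateral gives 123 − 8 = 115. No deviation. ✓
Subprime: no collateral gives 123 − 9 = 114; collateral gives 242 − 177 = 65. No deviation. ✓
Both incentive constraints hold.

Yes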